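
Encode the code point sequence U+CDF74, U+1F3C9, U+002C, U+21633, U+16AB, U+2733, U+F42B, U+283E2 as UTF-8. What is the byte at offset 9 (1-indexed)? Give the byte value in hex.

1-indexed offset 9 is 0-indexed offset 8.
U+CDF74 → 4-byte form F3 8D BD B4 at offsets 0–3.
U+1F3C9 → 4-byte form F0 9F 8F 89 at offsets 4–7.
U+002C → 1-byte form 2C at offsets 8–8.
Offset 8 falls in char 3's range; it's byte 1 of 2C = 0x2C.

0x2C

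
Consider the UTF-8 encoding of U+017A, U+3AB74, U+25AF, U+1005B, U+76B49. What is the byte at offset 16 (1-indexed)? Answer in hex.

0xAD

1-indexed offset 16 is 0-indexed offset 15.
U+017A → 2-byte form C5 BA at offsets 0–1.
U+3AB74 → 4-byte form F0 BA AD B4 at offsets 2–5.
U+25AF → 3-byte form E2 96 AF at offsets 6–8.
U+1005B → 4-byte form F0 90 81 9B at offsets 9–12.
U+76B49 → 4-byte form F1 B6 AD 89 at offsets 13–16.
Offset 15 falls in char 5's range; it's byte 3 of F1 B6 AD 89 = 0xAD.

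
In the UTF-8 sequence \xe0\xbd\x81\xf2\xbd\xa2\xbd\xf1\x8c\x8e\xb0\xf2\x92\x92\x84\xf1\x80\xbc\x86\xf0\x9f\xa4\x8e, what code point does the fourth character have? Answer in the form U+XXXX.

U+92484

Offset 0: leading byte 0xE0 = 11100000 → 3-byte char #1 = E0 BD 81.
Offset 3: leading byte 0xF2 = 11110010 → 4-byte char #2 = F2 BD A2 BD.
Offset 7: leading byte 0xF1 = 11110001 → 4-byte char #3 = F1 8C 8E B0.
Offset 11: leading byte 0xF2 = 11110010 → 4-byte char #4 = F2 92 92 84.
Leading byte 0xF2 = 11110010 matches 11110xxx → 4-byte sequence.
Byte 1: 0xF2 = 11110010, payload 010 (3 bits).
Byte 2: 0x92 = 10010010 (10xxxxxx ✓), payload 010010.
Byte 3: 0x92 = 10010010 (10xxxxxx ✓), payload 010010.
Byte 4: 0x84 = 10000100 (10xxxxxx ✓), payload 000100.
Concatenate: 010010010010010000100 = 0x92484 (21 bits → U+92484).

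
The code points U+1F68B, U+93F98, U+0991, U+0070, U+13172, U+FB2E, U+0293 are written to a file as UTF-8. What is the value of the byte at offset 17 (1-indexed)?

1-indexed offset 17 is 0-indexed offset 16.
U+1F68B → 4-byte form F0 9F 9A 8B at offsets 0–3.
U+93F98 → 4-byte form F2 93 BE 98 at offsets 4–7.
U+0991 → 3-byte form E0 A6 91 at offsets 8–10.
U+0070 → 1-byte form 70 at offsets 11–11.
U+13172 → 4-byte form F0 93 85 B2 at offsets 12–15.
U+FB2E → 3-byte form EF AC AE at offsets 16–18.
Offset 16 falls in char 6's range; it's byte 1 of EF AC AE = 0xEF.

0xEF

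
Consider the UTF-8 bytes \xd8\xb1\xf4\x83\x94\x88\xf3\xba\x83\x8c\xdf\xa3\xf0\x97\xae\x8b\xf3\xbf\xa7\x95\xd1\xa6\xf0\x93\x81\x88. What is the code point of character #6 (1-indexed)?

U+FF9D5

Offset 0: leading byte 0xD8 = 11011000 → 2-byte char #1 = D8 B1.
Offset 2: leading byte 0xF4 = 11110100 → 4-byte char #2 = F4 83 94 88.
Offset 6: leading byte 0xF3 = 11110011 → 4-byte char #3 = F3 BA 83 8C.
Offset 10: leading byte 0xDF = 11011111 → 2-byte char #4 = DF A3.
Offset 12: leading byte 0xF0 = 11110000 → 4-byte char #5 = F0 97 AE 8B.
Offset 16: leading byte 0xF3 = 11110011 → 4-byte char #6 = F3 BF A7 95.
Leading byte 0xF3 = 11110011 matches 11110xxx → 4-byte sequence.
Byte 1: 0xF3 = 11110011, payload 011 (3 bits).
Byte 2: 0xBF = 10111111 (10xxxxxx ✓), payload 111111.
Byte 3: 0xA7 = 10100111 (10xxxxxx ✓), payload 100111.
Byte 4: 0x95 = 10010101 (10xxxxxx ✓), payload 010101.
Concatenate: 011111111100111010101 = 0xFF9D5 (21 bits → U+FF9D5).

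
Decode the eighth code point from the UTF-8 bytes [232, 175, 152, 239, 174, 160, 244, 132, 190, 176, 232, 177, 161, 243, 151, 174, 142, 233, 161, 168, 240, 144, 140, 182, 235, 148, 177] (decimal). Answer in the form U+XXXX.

U+B531

Offset 0: leading byte 0xE8 = 11101000 → 3-byte char #1 = E8 AF 98.
Offset 3: leading byte 0xEF = 11101111 → 3-byte char #2 = EF AE A0.
Offset 6: leading byte 0xF4 = 11110100 → 4-byte char #3 = F4 84 BE B0.
Offset 10: leading byte 0xE8 = 11101000 → 3-byte char #4 = E8 B1 A1.
Offset 13: leading byte 0xF3 = 11110011 → 4-byte char #5 = F3 97 AE 8E.
Offset 17: leading byte 0xE9 = 11101001 → 3-byte char #6 = E9 A1 A8.
Offset 20: leading byte 0xF0 = 11110000 → 4-byte char #7 = F0 90 8C B6.
Offset 24: leading byte 0xEB = 11101011 → 3-byte char #8 = EB 94 B1.
Leading byte 0xEB = 11101011 matches 1110xxxx → 3-byte sequence.
Byte 1: 0xEB = 11101011, payload 1011 (4 bits).
Byte 2: 0x94 = 10010100 (10xxxxxx ✓), payload 010100.
Byte 3: 0xB1 = 10110001 (10xxxxxx ✓), payload 110001.
Concatenate: 1011010100110001 = 0xB531 (16 bits → U+B531).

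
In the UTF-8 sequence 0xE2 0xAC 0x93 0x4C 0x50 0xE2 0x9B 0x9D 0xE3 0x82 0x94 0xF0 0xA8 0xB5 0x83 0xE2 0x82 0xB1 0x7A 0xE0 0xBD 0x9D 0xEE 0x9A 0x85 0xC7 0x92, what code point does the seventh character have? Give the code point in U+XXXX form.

Offset 0: leading byte 0xE2 = 11100010 → 3-byte char #1 = E2 AC 93.
Offset 3: leading byte 0x4C = 01001100 → 1-byte char #2 = 4C.
Offset 4: leading byte 0x50 = 01010000 → 1-byte char #3 = 50.
Offset 5: leading byte 0xE2 = 11100010 → 3-byte char #4 = E2 9B 9D.
Offset 8: leading byte 0xE3 = 11100011 → 3-byte char #5 = E3 82 94.
Offset 11: leading byte 0xF0 = 11110000 → 4-byte char #6 = F0 A8 B5 83.
Offset 15: leading byte 0xE2 = 11100010 → 3-byte char #7 = E2 82 B1.
Leading byte 0xE2 = 11100010 matches 1110xxxx → 3-byte sequence.
Byte 1: 0xE2 = 11100010, payload 0010 (4 bits).
Byte 2: 0x82 = 10000010 (10xxxxxx ✓), payload 000010.
Byte 3: 0xB1 = 10110001 (10xxxxxx ✓), payload 110001.
Concatenate: 0010000010110001 = 0x20B1 (16 bits → U+20B1).

U+20B1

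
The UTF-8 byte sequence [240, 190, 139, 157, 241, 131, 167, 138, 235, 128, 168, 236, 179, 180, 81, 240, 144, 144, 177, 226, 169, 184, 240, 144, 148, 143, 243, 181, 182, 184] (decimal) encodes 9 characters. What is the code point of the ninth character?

U+F5DB8

Offset 0: leading byte 0xF0 = 11110000 → 4-byte char #1 = F0 BE 8B 9D.
Offset 4: leading byte 0xF1 = 11110001 → 4-byte char #2 = F1 83 A7 8A.
Offset 8: leading byte 0xEB = 11101011 → 3-byte char #3 = EB 80 A8.
Offset 11: leading byte 0xEC = 11101100 → 3-byte char #4 = EC B3 B4.
Offset 14: leading byte 0x51 = 01010001 → 1-byte char #5 = 51.
Offset 15: leading byte 0xF0 = 11110000 → 4-byte char #6 = F0 90 90 B1.
Offset 19: leading byte 0xE2 = 11100010 → 3-byte char #7 = E2 A9 B8.
Offset 22: leading byte 0xF0 = 11110000 → 4-byte char #8 = F0 90 94 8F.
Offset 26: leading byte 0xF3 = 11110011 → 4-byte char #9 = F3 B5 B6 B8.
Leading byte 0xF3 = 11110011 matches 11110xxx → 4-byte sequence.
Byte 1: 0xF3 = 11110011, payload 011 (3 bits).
Byte 2: 0xB5 = 10110101 (10xxxxxx ✓), payload 110101.
Byte 3: 0xB6 = 10110110 (10xxxxxx ✓), payload 110110.
Byte 4: 0xB8 = 10111000 (10xxxxxx ✓), payload 111000.
Concatenate: 011110101110110111000 = 0xF5DB8 (21 bits → U+F5DB8).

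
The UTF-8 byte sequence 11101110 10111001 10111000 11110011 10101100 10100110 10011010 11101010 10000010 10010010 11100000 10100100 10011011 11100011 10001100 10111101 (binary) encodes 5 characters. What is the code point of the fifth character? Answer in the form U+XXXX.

U+333D

Offset 0: leading byte 0xEE = 11101110 → 3-byte char #1 = EE B9 B8.
Offset 3: leading byte 0xF3 = 11110011 → 4-byte char #2 = F3 AC A6 9A.
Offset 7: leading byte 0xEA = 11101010 → 3-byte char #3 = EA 82 92.
Offset 10: leading byte 0xE0 = 11100000 → 3-byte char #4 = E0 A4 9B.
Offset 13: leading byte 0xE3 = 11100011 → 3-byte char #5 = E3 8C BD.
Leading byte 0xE3 = 11100011 matches 1110xxxx → 3-byte sequence.
Byte 1: 0xE3 = 11100011, payload 0011 (4 bits).
Byte 2: 0x8C = 10001100 (10xxxxxx ✓), payload 001100.
Byte 3: 0xBD = 10111101 (10xxxxxx ✓), payload 111101.
Concatenate: 0011001100111101 = 0x333D (16 bits → U+333D).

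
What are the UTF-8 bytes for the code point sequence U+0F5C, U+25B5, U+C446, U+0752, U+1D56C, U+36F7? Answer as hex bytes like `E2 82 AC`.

U+0F5C: 3-byte form → E0 BD 9C.
U+25B5: 3-byte form → E2 96 B5.
U+C446: 3-byte form → EC 91 86.
U+0752: 2-byte form → DD 92.
U+1D56C: 4-byte form → F0 9D 95 AC.
U+36F7: 3-byte form → E3 9B B7.
Concatenated (18 bytes): E0 BD 9C E2 96 B5 EC 91 86 DD 92 F0 9D 95 AC E3 9B B7.

E0 BD 9C E2 96 B5 EC 91 86 DD 92 F0 9D 95 AC E3 9B B7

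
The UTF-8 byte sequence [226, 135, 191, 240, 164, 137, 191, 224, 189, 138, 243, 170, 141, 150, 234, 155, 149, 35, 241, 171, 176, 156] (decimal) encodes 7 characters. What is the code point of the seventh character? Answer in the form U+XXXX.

U+6BC1C

Offset 0: leading byte 0xE2 = 11100010 → 3-byte char #1 = E2 87 BF.
Offset 3: leading byte 0xF0 = 11110000 → 4-byte char #2 = F0 A4 89 BF.
Offset 7: leading byte 0xE0 = 11100000 → 3-byte char #3 = E0 BD 8A.
Offset 10: leading byte 0xF3 = 11110011 → 4-byte char #4 = F3 AA 8D 96.
Offset 14: leading byte 0xEA = 11101010 → 3-byte char #5 = EA 9B 95.
Offset 17: leading byte 0x23 = 00100011 → 1-byte char #6 = 23.
Offset 18: leading byte 0xF1 = 11110001 → 4-byte char #7 = F1 AB B0 9C.
Leading byte 0xF1 = 11110001 matches 11110xxx → 4-byte sequence.
Byte 1: 0xF1 = 11110001, payload 001 (3 bits).
Byte 2: 0xAB = 10101011 (10xxxxxx ✓), payload 101011.
Byte 3: 0xB0 = 10110000 (10xxxxxx ✓), payload 110000.
Byte 4: 0x9C = 10011100 (10xxxxxx ✓), payload 011100.
Concatenate: 001101011110000011100 = 0x6BC1C (21 bits → U+6BC1C).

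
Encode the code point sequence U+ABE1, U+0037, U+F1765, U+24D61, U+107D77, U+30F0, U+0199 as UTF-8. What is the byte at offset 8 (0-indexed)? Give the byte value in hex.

U+ABE1 → 3-byte form EA AF A1 at offsets 0–2.
U+0037 → 1-byte form 37 at offsets 3–3.
U+F1765 → 4-byte form F3 B1 9D A5 at offsets 4–7.
U+24D61 → 4-byte form F0 A4 B5 A1 at offsets 8–11.
Offset 8 falls in char 4's range; it's byte 1 of F0 A4 B5 A1 = 0xF0.

0xF0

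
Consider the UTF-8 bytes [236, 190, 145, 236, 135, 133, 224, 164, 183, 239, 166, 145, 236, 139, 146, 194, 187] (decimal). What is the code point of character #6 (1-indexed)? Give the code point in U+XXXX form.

Offset 0: leading byte 0xEC = 11101100 → 3-byte char #1 = EC BE 91.
Offset 3: leading byte 0xEC = 11101100 → 3-byte char #2 = EC 87 85.
Offset 6: leading byte 0xE0 = 11100000 → 3-byte char #3 = E0 A4 B7.
Offset 9: leading byte 0xEF = 11101111 → 3-byte char #4 = EF A6 91.
Offset 12: leading byte 0xEC = 11101100 → 3-byte char #5 = EC 8B 92.
Offset 15: leading byte 0xC2 = 11000010 → 2-byte char #6 = C2 BB.
Leading byte 0xC2 = 11000010 matches 110xxxxx → 2-byte sequence.
Byte 1: 0xC2 = 11000010, payload 00010 (5 bits).
Byte 2: 0xBB = 10111011 (10xxxxxx ✓), payload 111011.
Concatenate: 00010111011 = 0xBB (11 bits → U+00BB).

U+00BB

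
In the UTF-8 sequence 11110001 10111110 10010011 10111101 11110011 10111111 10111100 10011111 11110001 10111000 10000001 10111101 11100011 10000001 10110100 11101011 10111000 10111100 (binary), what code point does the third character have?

Offset 0: leading byte 0xF1 = 11110001 → 4-byte char #1 = F1 BE 93 BD.
Offset 4: leading byte 0xF3 = 11110011 → 4-byte char #2 = F3 BF BC 9F.
Offset 8: leading byte 0xF1 = 11110001 → 4-byte char #3 = F1 B8 81 BD.
Leading byte 0xF1 = 11110001 matches 11110xxx → 4-byte sequence.
Byte 1: 0xF1 = 11110001, payload 001 (3 bits).
Byte 2: 0xB8 = 10111000 (10xxxxxx ✓), payload 111000.
Byte 3: 0x81 = 10000001 (10xxxxxx ✓), payload 000001.
Byte 4: 0xBD = 10111101 (10xxxxxx ✓), payload 111101.
Concatenate: 001111000000001111101 = 0x7807D (21 bits → U+7807D).

U+7807D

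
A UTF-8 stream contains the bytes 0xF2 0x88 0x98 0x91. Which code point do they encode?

Leading byte 0xF2 = 11110010 matches 11110xxx → 4-byte sequence.
Byte 1: 0xF2 = 11110010, payload 010 (3 bits).
Byte 2: 0x88 = 10001000 (10xxxxxx ✓), payload 001000.
Byte 3: 0x98 = 10011000 (10xxxxxx ✓), payload 011000.
Byte 4: 0x91 = 10010001 (10xxxxxx ✓), payload 010001.
Concatenate: 010001000011000010001 = 0x88611 (21 bits → U+88611).

U+88611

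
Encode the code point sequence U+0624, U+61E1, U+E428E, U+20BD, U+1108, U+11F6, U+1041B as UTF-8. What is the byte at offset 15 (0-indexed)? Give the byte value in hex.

U+0624 → 2-byte form D8 A4 at offsets 0–1.
U+61E1 → 3-byte form E6 87 A1 at offsets 2–4.
U+E428E → 4-byte form F3 A4 8A 8E at offsets 5–8.
U+20BD → 3-byte form E2 82 BD at offsets 9–11.
U+1108 → 3-byte form E1 84 88 at offsets 12–14.
U+11F6 → 3-byte form E1 87 B6 at offsets 15–17.
Offset 15 falls in char 6's range; it's byte 1 of E1 87 B6 = 0xE1.

0xE1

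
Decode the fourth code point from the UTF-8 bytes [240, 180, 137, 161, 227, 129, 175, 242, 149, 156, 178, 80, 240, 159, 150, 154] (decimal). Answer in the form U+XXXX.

U+0050

Offset 0: leading byte 0xF0 = 11110000 → 4-byte char #1 = F0 B4 89 A1.
Offset 4: leading byte 0xE3 = 11100011 → 3-byte char #2 = E3 81 AF.
Offset 7: leading byte 0xF2 = 11110010 → 4-byte char #3 = F2 95 9C B2.
Offset 11: leading byte 0x50 = 01010000 → 1-byte char #4 = 50.
Leading byte 0x50 = 01010000 matches 0xxxxxxx → 1-byte sequence.
Byte 1: 0x50 = 01010000, payload 1010000 (7 bits).
Concatenate: 1010000 = 0x50 (7 bits → U+0050).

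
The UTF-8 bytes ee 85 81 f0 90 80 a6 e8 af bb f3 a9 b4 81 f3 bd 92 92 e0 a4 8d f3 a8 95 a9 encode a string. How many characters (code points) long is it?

Byte at offset 0: 0xEE = 11101110 → 3-byte char (#1). Advance 3.
Byte at offset 3: 0xF0 = 11110000 → 4-byte char (#2). Advance 4.
Byte at offset 7: 0xE8 = 11101000 → 3-byte char (#3). Advance 3.
Byte at offset 10: 0xF3 = 11110011 → 4-byte char (#4). Advance 4.
Byte at offset 14: 0xF3 = 11110011 → 4-byte char (#5). Advance 4.
Byte at offset 18: 0xE0 = 11100000 → 3-byte char (#6). Advance 3.
Byte at offset 21: 0xF3 = 11110011 → 4-byte char (#7). Advance 4.
Reached end at offset 25 after 7 code points.

7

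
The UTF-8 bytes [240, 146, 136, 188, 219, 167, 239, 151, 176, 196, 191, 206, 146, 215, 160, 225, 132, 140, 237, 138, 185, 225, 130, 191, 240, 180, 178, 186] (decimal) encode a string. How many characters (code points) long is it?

10

Byte at offset 0: 0xF0 = 11110000 → 4-byte char (#1). Advance 4.
Byte at offset 4: 0xDB = 11011011 → 2-byte char (#2). Advance 2.
Byte at offset 6: 0xEF = 11101111 → 3-byte char (#3). Advance 3.
Byte at offset 9: 0xC4 = 11000100 → 2-byte char (#4). Advance 2.
Byte at offset 11: 0xCE = 11001110 → 2-byte char (#5). Advance 2.
Byte at offset 13: 0xD7 = 11010111 → 2-byte char (#6). Advance 2.
Byte at offset 15: 0xE1 = 11100001 → 3-byte char (#7). Advance 3.
Byte at offset 18: 0xED = 11101101 → 3-byte char (#8). Advance 3.
Byte at offset 21: 0xE1 = 11100001 → 3-byte char (#9). Advance 3.
Byte at offset 24: 0xF0 = 11110000 → 4-byte char (#10). Advance 4.
Reached end at offset 28 after 10 code points.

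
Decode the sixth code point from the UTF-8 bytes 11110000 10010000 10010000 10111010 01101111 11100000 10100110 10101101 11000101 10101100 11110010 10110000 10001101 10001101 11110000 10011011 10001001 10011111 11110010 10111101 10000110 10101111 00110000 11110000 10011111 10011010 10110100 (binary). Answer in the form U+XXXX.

U+1B25F

Offset 0: leading byte 0xF0 = 11110000 → 4-byte char #1 = F0 90 90 BA.
Offset 4: leading byte 0x6F = 01101111 → 1-byte char #2 = 6F.
Offset 5: leading byte 0xE0 = 11100000 → 3-byte char #3 = E0 A6 AD.
Offset 8: leading byte 0xC5 = 11000101 → 2-byte char #4 = C5 AC.
Offset 10: leading byte 0xF2 = 11110010 → 4-byte char #5 = F2 B0 8D 8D.
Offset 14: leading byte 0xF0 = 11110000 → 4-byte char #6 = F0 9B 89 9F.
Leading byte 0xF0 = 11110000 matches 11110xxx → 4-byte sequence.
Byte 1: 0xF0 = 11110000, payload 000 (3 bits).
Byte 2: 0x9B = 10011011 (10xxxxxx ✓), payload 011011.
Byte 3: 0x89 = 10001001 (10xxxxxx ✓), payload 001001.
Byte 4: 0x9F = 10011111 (10xxxxxx ✓), payload 011111.
Concatenate: 000011011001001011111 = 0x1B25F (21 bits → U+1B25F).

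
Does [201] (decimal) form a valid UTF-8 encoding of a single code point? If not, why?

invalid (sequence truncated)

Leading byte 0xC9 = 11001001 → 2-byte form, but only 1 byte is present.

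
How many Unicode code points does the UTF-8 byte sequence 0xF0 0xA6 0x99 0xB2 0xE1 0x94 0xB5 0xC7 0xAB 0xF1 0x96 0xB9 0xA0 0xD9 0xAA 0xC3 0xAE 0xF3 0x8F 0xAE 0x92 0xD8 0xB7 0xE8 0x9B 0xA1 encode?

9

Byte at offset 0: 0xF0 = 11110000 → 4-byte char (#1). Advance 4.
Byte at offset 4: 0xE1 = 11100001 → 3-byte char (#2). Advance 3.
Byte at offset 7: 0xC7 = 11000111 → 2-byte char (#3). Advance 2.
Byte at offset 9: 0xF1 = 11110001 → 4-byte char (#4). Advance 4.
Byte at offset 13: 0xD9 = 11011001 → 2-byte char (#5). Advance 2.
Byte at offset 15: 0xC3 = 11000011 → 2-byte char (#6). Advance 2.
Byte at offset 17: 0xF3 = 11110011 → 4-byte char (#7). Advance 4.
Byte at offset 21: 0xD8 = 11011000 → 2-byte char (#8). Advance 2.
Byte at offset 23: 0xE8 = 11101000 → 3-byte char (#9). Advance 3.
Reached end at offset 26 after 9 code points.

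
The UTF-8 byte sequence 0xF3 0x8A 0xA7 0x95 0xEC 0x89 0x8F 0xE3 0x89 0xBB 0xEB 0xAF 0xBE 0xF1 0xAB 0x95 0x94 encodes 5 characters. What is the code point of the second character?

U+C24F

Offset 0: leading byte 0xF3 = 11110011 → 4-byte char #1 = F3 8A A7 95.
Offset 4: leading byte 0xEC = 11101100 → 3-byte char #2 = EC 89 8F.
Leading byte 0xEC = 11101100 matches 1110xxxx → 3-byte sequence.
Byte 1: 0xEC = 11101100, payload 1100 (4 bits).
Byte 2: 0x89 = 10001001 (10xxxxxx ✓), payload 001001.
Byte 3: 0x8F = 10001111 (10xxxxxx ✓), payload 001111.
Concatenate: 1100001001001111 = 0xC24F (16 bits → U+C24F).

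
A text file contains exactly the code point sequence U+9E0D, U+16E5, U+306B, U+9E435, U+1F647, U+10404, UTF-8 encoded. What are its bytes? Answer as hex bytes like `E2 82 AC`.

U+9E0D: 3-byte form → E9 B8 8D.
U+16E5: 3-byte form → E1 9B A5.
U+306B: 3-byte form → E3 81 AB.
U+9E435: 4-byte form → F2 9E 90 B5.
U+1F647: 4-byte form → F0 9F 99 87.
U+10404: 4-byte form → F0 90 90 84.
Concatenated (21 bytes): E9 B8 8D E1 9B A5 E3 81 AB F2 9E 90 B5 F0 9F 99 87 F0 90 90 84.

E9 B8 8D E1 9B A5 E3 81 AB F2 9E 90 B5 F0 9F 99 87 F0 90 90 84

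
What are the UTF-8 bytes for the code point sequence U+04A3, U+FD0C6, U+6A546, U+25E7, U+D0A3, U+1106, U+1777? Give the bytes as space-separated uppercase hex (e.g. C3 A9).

D2 A3 F3 BD 83 86 F1 AA 95 86 E2 97 A7 ED 82 A3 E1 84 86 E1 9D B7

U+04A3: 2-byte form → D2 A3.
U+FD0C6: 4-byte form → F3 BD 83 86.
U+6A546: 4-byte form → F1 AA 95 86.
U+25E7: 3-byte form → E2 97 A7.
U+D0A3: 3-byte form → ED 82 A3.
U+1106: 3-byte form → E1 84 86.
U+1777: 3-byte form → E1 9D B7.
Concatenated (22 bytes): D2 A3 F3 BD 83 86 F1 AA 95 86 E2 97 A7 ED 82 A3 E1 84 86 E1 9D B7.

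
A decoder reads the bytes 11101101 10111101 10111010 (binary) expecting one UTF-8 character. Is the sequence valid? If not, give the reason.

Structurally a 3-byte sequence; payload = 0xDF7A.
But 0xDF7A is in U+D800–U+DFFF, the surrogate range. Surrogates are not Unicode scalar values and are forbidden in UTF-8.

invalid (encodes a surrogate (U+D800–U+DFFF))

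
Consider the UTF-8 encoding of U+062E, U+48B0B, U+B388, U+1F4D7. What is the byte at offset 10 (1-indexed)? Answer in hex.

0xF0

1-indexed offset 10 is 0-indexed offset 9.
U+062E → 2-byte form D8 AE at offsets 0–1.
U+48B0B → 4-byte form F1 88 AC 8B at offsets 2–5.
U+B388 → 3-byte form EB 8E 88 at offsets 6–8.
U+1F4D7 → 4-byte form F0 9F 93 97 at offsets 9–12.
Offset 9 falls in char 4's range; it's byte 1 of F0 9F 93 97 = 0xF0.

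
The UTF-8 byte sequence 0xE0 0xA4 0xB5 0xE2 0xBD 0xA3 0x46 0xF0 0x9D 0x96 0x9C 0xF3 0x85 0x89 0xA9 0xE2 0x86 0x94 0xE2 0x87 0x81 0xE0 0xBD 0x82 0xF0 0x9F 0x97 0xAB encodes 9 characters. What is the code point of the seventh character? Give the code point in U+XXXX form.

Offset 0: leading byte 0xE0 = 11100000 → 3-byte char #1 = E0 A4 B5.
Offset 3: leading byte 0xE2 = 11100010 → 3-byte char #2 = E2 BD A3.
Offset 6: leading byte 0x46 = 01000110 → 1-byte char #3 = 46.
Offset 7: leading byte 0xF0 = 11110000 → 4-byte char #4 = F0 9D 96 9C.
Offset 11: leading byte 0xF3 = 11110011 → 4-byte char #5 = F3 85 89 A9.
Offset 15: leading byte 0xE2 = 11100010 → 3-byte char #6 = E2 86 94.
Offset 18: leading byte 0xE2 = 11100010 → 3-byte char #7 = E2 87 81.
Leading byte 0xE2 = 11100010 matches 1110xxxx → 3-byte sequence.
Byte 1: 0xE2 = 11100010, payload 0010 (4 bits).
Byte 2: 0x87 = 10000111 (10xxxxxx ✓), payload 000111.
Byte 3: 0x81 = 10000001 (10xxxxxx ✓), payload 000001.
Concatenate: 0010000111000001 = 0x21C1 (16 bits → U+21C1).

U+21C1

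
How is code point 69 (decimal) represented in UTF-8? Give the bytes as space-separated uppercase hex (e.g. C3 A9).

45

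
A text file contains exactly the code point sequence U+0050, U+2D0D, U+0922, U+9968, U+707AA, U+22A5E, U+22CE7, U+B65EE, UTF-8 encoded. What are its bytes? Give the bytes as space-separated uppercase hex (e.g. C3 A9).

U+0050: 1-byte form → 50.
U+2D0D: 3-byte form → E2 B4 8D.
U+0922: 3-byte form → E0 A4 A2.
U+9968: 3-byte form → E9 A5 A8.
U+707AA: 4-byte form → F1 B0 9E AA.
U+22A5E: 4-byte form → F0 A2 A9 9E.
U+22CE7: 4-byte form → F0 A2 B3 A7.
U+B65EE: 4-byte form → F2 B6 97 AE.
Concatenated (26 bytes): 50 E2 B4 8D E0 A4 A2 E9 A5 A8 F1 B0 9E AA F0 A2 A9 9E F0 A2 B3 A7 F2 B6 97 AE.

50 E2 B4 8D E0 A4 A2 E9 A5 A8 F1 B0 9E AA F0 A2 A9 9E F0 A2 B3 A7 F2 B6 97 AE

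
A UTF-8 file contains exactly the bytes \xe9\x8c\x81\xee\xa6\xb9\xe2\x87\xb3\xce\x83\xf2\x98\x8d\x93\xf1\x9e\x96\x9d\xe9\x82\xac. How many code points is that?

7

Byte at offset 0: 0xE9 = 11101001 → 3-byte char (#1). Advance 3.
Byte at offset 3: 0xEE = 11101110 → 3-byte char (#2). Advance 3.
Byte at offset 6: 0xE2 = 11100010 → 3-byte char (#3). Advance 3.
Byte at offset 9: 0xCE = 11001110 → 2-byte char (#4). Advance 2.
Byte at offset 11: 0xF2 = 11110010 → 4-byte char (#5). Advance 4.
Byte at offset 15: 0xF1 = 11110001 → 4-byte char (#6). Advance 4.
Byte at offset 19: 0xE9 = 11101001 → 3-byte char (#7). Advance 3.
Reached end at offset 22 after 7 code points.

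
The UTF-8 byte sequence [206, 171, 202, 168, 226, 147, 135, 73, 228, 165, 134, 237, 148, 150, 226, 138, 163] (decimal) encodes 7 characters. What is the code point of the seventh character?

Offset 0: leading byte 0xCE = 11001110 → 2-byte char #1 = CE AB.
Offset 2: leading byte 0xCA = 11001010 → 2-byte char #2 = CA A8.
Offset 4: leading byte 0xE2 = 11100010 → 3-byte char #3 = E2 93 87.
Offset 7: leading byte 0x49 = 01001001 → 1-byte char #4 = 49.
Offset 8: leading byte 0xE4 = 11100100 → 3-byte char #5 = E4 A5 86.
Offset 11: leading byte 0xED = 11101101 → 3-byte char #6 = ED 94 96.
Offset 14: leading byte 0xE2 = 11100010 → 3-byte char #7 = E2 8A A3.
Leading byte 0xE2 = 11100010 matches 1110xxxx → 3-byte sequence.
Byte 1: 0xE2 = 11100010, payload 0010 (4 bits).
Byte 2: 0x8A = 10001010 (10xxxxxx ✓), payload 001010.
Byte 3: 0xA3 = 10100011 (10xxxxxx ✓), payload 100011.
Concatenate: 0010001010100011 = 0x22A3 (16 bits → U+22A3).

U+22A3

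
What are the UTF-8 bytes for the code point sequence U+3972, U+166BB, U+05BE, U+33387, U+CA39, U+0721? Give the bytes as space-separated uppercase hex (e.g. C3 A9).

U+3972: 3-byte form → E3 A5 B2.
U+166BB: 4-byte form → F0 96 9A BB.
U+05BE: 2-byte form → D6 BE.
U+33387: 4-byte form → F0 B3 8E 87.
U+CA39: 3-byte form → EC A8 B9.
U+0721: 2-byte form → DC A1.
Concatenated (18 bytes): E3 A5 B2 F0 96 9A BB D6 BE F0 B3 8E 87 EC A8 B9 DC A1.

E3 A5 B2 F0 96 9A BB D6 BE F0 B3 8E 87 EC A8 B9 DC A1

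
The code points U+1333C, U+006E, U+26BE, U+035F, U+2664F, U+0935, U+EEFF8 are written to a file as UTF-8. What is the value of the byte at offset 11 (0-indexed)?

U+1333C → 4-byte form F0 93 8C BC at offsets 0–3.
U+006E → 1-byte form 6E at offsets 4–4.
U+26BE → 3-byte form E2 9A BE at offsets 5–7.
U+035F → 2-byte form CD 9F at offsets 8–9.
U+2664F → 4-byte form F0 A6 99 8F at offsets 10–13.
Offset 11 falls in char 5's range; it's byte 2 of F0 A6 99 8F = 0xA6.

0xA6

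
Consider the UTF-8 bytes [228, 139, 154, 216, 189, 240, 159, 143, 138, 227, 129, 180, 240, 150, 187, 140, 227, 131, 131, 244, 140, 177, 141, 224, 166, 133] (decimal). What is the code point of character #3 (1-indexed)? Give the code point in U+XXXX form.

Offset 0: leading byte 0xE4 = 11100100 → 3-byte char #1 = E4 8B 9A.
Offset 3: leading byte 0xD8 = 11011000 → 2-byte char #2 = D8 BD.
Offset 5: leading byte 0xF0 = 11110000 → 4-byte char #3 = F0 9F 8F 8A.
Leading byte 0xF0 = 11110000 matches 11110xxx → 4-byte sequence.
Byte 1: 0xF0 = 11110000, payload 000 (3 bits).
Byte 2: 0x9F = 10011111 (10xxxxxx ✓), payload 011111.
Byte 3: 0x8F = 10001111 (10xxxxxx ✓), payload 001111.
Byte 4: 0x8A = 10001010 (10xxxxxx ✓), payload 001010.
Concatenate: 000011111001111001010 = 0x1F3CA (21 bits → U+1F3CA).

U+1F3CA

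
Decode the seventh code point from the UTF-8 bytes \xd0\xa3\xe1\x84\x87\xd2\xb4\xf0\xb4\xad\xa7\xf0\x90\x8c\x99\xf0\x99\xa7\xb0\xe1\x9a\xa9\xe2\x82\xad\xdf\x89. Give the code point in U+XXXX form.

U+16A9

Offset 0: leading byte 0xD0 = 11010000 → 2-byte char #1 = D0 A3.
Offset 2: leading byte 0xE1 = 11100001 → 3-byte char #2 = E1 84 87.
Offset 5: leading byte 0xD2 = 11010010 → 2-byte char #3 = D2 B4.
Offset 7: leading byte 0xF0 = 11110000 → 4-byte char #4 = F0 B4 AD A7.
Offset 11: leading byte 0xF0 = 11110000 → 4-byte char #5 = F0 90 8C 99.
Offset 15: leading byte 0xF0 = 11110000 → 4-byte char #6 = F0 99 A7 B0.
Offset 19: leading byte 0xE1 = 11100001 → 3-byte char #7 = E1 9A A9.
Leading byte 0xE1 = 11100001 matches 1110xxxx → 3-byte sequence.
Byte 1: 0xE1 = 11100001, payload 0001 (4 bits).
Byte 2: 0x9A = 10011010 (10xxxxxx ✓), payload 011010.
Byte 3: 0xA9 = 10101001 (10xxxxxx ✓), payload 101001.
Concatenate: 0001011010101001 = 0x16A9 (16 bits → U+16A9).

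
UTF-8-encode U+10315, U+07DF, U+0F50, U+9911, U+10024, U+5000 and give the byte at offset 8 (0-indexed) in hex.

U+10315 → 4-byte form F0 90 8C 95 at offsets 0–3.
U+07DF → 2-byte form DF 9F at offsets 4–5.
U+0F50 → 3-byte form E0 BD 90 at offsets 6–8.
Offset 8 falls in char 3's range; it's byte 3 of E0 BD 90 = 0x90.

0x90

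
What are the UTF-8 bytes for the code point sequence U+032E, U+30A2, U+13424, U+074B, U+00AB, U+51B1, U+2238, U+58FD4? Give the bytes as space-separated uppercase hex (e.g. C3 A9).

CC AE E3 82 A2 F0 93 90 A4 DD 8B C2 AB E5 86 B1 E2 88 B8 F1 98 BF 94

U+032E: 2-byte form → CC AE.
U+30A2: 3-byte form → E3 82 A2.
U+13424: 4-byte form → F0 93 90 A4.
U+074B: 2-byte form → DD 8B.
U+00AB: 2-byte form → C2 AB.
U+51B1: 3-byte form → E5 86 B1.
U+2238: 3-byte form → E2 88 B8.
U+58FD4: 4-byte form → F1 98 BF 94.
Concatenated (23 bytes): CC AE E3 82 A2 F0 93 90 A4 DD 8B C2 AB E5 86 B1 E2 88 B8 F1 98 BF 94.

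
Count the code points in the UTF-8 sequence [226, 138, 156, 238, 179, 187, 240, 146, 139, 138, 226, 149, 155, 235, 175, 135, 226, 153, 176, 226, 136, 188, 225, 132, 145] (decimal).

8

Byte at offset 0: 0xE2 = 11100010 → 3-byte char (#1). Advance 3.
Byte at offset 3: 0xEE = 11101110 → 3-byte char (#2). Advance 3.
Byte at offset 6: 0xF0 = 11110000 → 4-byte char (#3). Advance 4.
Byte at offset 10: 0xE2 = 11100010 → 3-byte char (#4). Advance 3.
Byte at offset 13: 0xEB = 11101011 → 3-byte char (#5). Advance 3.
Byte at offset 16: 0xE2 = 11100010 → 3-byte char (#6). Advance 3.
Byte at offset 19: 0xE2 = 11100010 → 3-byte char (#7). Advance 3.
Byte at offset 22: 0xE1 = 11100001 → 3-byte char (#8). Advance 3.
Reached end at offset 25 after 8 code points.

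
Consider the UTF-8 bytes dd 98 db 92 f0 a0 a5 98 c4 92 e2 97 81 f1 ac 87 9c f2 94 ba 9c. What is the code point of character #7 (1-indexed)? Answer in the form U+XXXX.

U+94E9C

Offset 0: leading byte 0xDD = 11011101 → 2-byte char #1 = DD 98.
Offset 2: leading byte 0xDB = 11011011 → 2-byte char #2 = DB 92.
Offset 4: leading byte 0xF0 = 11110000 → 4-byte char #3 = F0 A0 A5 98.
Offset 8: leading byte 0xC4 = 11000100 → 2-byte char #4 = C4 92.
Offset 10: leading byte 0xE2 = 11100010 → 3-byte char #5 = E2 97 81.
Offset 13: leading byte 0xF1 = 11110001 → 4-byte char #6 = F1 AC 87 9C.
Offset 17: leading byte 0xF2 = 11110010 → 4-byte char #7 = F2 94 BA 9C.
Leading byte 0xF2 = 11110010 matches 11110xxx → 4-byte sequence.
Byte 1: 0xF2 = 11110010, payload 010 (3 bits).
Byte 2: 0x94 = 10010100 (10xxxxxx ✓), payload 010100.
Byte 3: 0xBA = 10111010 (10xxxxxx ✓), payload 111010.
Byte 4: 0x9C = 10011100 (10xxxxxx ✓), payload 011100.
Concatenate: 010010100111010011100 = 0x94E9C (21 bits → U+94E9C).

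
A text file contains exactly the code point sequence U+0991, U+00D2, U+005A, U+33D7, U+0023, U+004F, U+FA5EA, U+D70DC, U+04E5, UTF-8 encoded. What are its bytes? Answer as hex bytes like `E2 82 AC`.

U+0991: 3-byte form → E0 A6 91.
U+00D2: 2-byte form → C3 92.
U+005A: 1-byte form → 5A.
U+33D7: 3-byte form → E3 8F 97.
U+0023: 1-byte form → 23.
U+004F: 1-byte form → 4F.
U+FA5EA: 4-byte form → F3 BA 97 AA.
U+D70DC: 4-byte form → F3 97 83 9C.
U+04E5: 2-byte form → D3 A5.
Concatenated (21 bytes): E0 A6 91 C3 92 5A E3 8F 97 23 4F F3 BA 97 AA F3 97 83 9C D3 A5.

E0 A6 91 C3 92 5A E3 8F 97 23 4F F3 BA 97 AA F3 97 83 9C D3 A5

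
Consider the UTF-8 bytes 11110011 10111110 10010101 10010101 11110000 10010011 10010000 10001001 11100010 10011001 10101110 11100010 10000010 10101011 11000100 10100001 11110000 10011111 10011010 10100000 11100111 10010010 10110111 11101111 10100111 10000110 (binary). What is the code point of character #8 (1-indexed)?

U+F9C6

Offset 0: leading byte 0xF3 = 11110011 → 4-byte char #1 = F3 BE 95 95.
Offset 4: leading byte 0xF0 = 11110000 → 4-byte char #2 = F0 93 90 89.
Offset 8: leading byte 0xE2 = 11100010 → 3-byte char #3 = E2 99 AE.
Offset 11: leading byte 0xE2 = 11100010 → 3-byte char #4 = E2 82 AB.
Offset 14: leading byte 0xC4 = 11000100 → 2-byte char #5 = C4 A1.
Offset 16: leading byte 0xF0 = 11110000 → 4-byte char #6 = F0 9F 9A A0.
Offset 20: leading byte 0xE7 = 11100111 → 3-byte char #7 = E7 92 B7.
Offset 23: leading byte 0xEF = 11101111 → 3-byte char #8 = EF A7 86.
Leading byte 0xEF = 11101111 matches 1110xxxx → 3-byte sequence.
Byte 1: 0xEF = 11101111, payload 1111 (4 bits).
Byte 2: 0xA7 = 10100111 (10xxxxxx ✓), payload 100111.
Byte 3: 0x86 = 10000110 (10xxxxxx ✓), payload 000110.
Concatenate: 1111100111000110 = 0xF9C6 (16 bits → U+F9C6).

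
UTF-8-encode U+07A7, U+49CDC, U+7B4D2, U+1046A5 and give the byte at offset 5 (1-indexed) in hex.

1-indexed offset 5 is 0-indexed offset 4.
U+07A7 → 2-byte form DE A7 at offsets 0–1.
U+49CDC → 4-byte form F1 89 B3 9C at offsets 2–5.
Offset 4 falls in char 2's range; it's byte 3 of F1 89 B3 9C = 0xB3.

0xB3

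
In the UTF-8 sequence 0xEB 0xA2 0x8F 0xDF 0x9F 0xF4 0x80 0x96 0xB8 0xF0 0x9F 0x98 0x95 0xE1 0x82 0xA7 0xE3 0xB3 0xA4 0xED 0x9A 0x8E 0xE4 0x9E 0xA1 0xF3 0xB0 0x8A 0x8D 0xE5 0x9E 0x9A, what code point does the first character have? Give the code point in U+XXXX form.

Offset 0: leading byte 0xEB = 11101011 → 3-byte char #1 = EB A2 8F.
Leading byte 0xEB = 11101011 matches 1110xxxx → 3-byte sequence.
Byte 1: 0xEB = 11101011, payload 1011 (4 bits).
Byte 2: 0xA2 = 10100010 (10xxxxxx ✓), payload 100010.
Byte 3: 0x8F = 10001111 (10xxxxxx ✓), payload 001111.
Concatenate: 1011100010001111 = 0xB88F (16 bits → U+B88F).

U+B88F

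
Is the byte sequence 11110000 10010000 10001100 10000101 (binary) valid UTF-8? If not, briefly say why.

valid

Leading byte 0xF0 = 11110000 → 4-byte form.
Continuation bytes 0x90=10010000, 0x8C=10001100, 0x85=10000101 all match 10xxxxxx.
Decoded value 0x10305 is ≥ 0x10000 (shortest form) and not a surrogate.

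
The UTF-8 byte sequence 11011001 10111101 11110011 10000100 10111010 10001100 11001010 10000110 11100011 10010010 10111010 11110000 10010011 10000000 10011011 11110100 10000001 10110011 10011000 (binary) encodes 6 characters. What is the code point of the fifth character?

U+1301B

Offset 0: leading byte 0xD9 = 11011001 → 2-byte char #1 = D9 BD.
Offset 2: leading byte 0xF3 = 11110011 → 4-byte char #2 = F3 84 BA 8C.
Offset 6: leading byte 0xCA = 11001010 → 2-byte char #3 = CA 86.
Offset 8: leading byte 0xE3 = 11100011 → 3-byte char #4 = E3 92 BA.
Offset 11: leading byte 0xF0 = 11110000 → 4-byte char #5 = F0 93 80 9B.
Leading byte 0xF0 = 11110000 matches 11110xxx → 4-byte sequence.
Byte 1: 0xF0 = 11110000, payload 000 (3 bits).
Byte 2: 0x93 = 10010011 (10xxxxxx ✓), payload 010011.
Byte 3: 0x80 = 10000000 (10xxxxxx ✓), payload 000000.
Byte 4: 0x9B = 10011011 (10xxxxxx ✓), payload 011011.
Concatenate: 000010011000000011011 = 0x1301B (21 bits → U+1301B).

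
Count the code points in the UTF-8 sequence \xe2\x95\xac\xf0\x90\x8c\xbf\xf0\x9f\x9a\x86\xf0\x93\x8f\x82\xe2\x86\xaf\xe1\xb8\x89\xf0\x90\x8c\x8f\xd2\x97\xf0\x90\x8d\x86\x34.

Byte at offset 0: 0xE2 = 11100010 → 3-byte char (#1). Advance 3.
Byte at offset 3: 0xF0 = 11110000 → 4-byte char (#2). Advance 4.
Byte at offset 7: 0xF0 = 11110000 → 4-byte char (#3). Advance 4.
Byte at offset 11: 0xF0 = 11110000 → 4-byte char (#4). Advance 4.
Byte at offset 15: 0xE2 = 11100010 → 3-byte char (#5). Advance 3.
Byte at offset 18: 0xE1 = 11100001 → 3-byte char (#6). Advance 3.
Byte at offset 21: 0xF0 = 11110000 → 4-byte char (#7). Advance 4.
Byte at offset 25: 0xD2 = 11010010 → 2-byte char (#8). Advance 2.
Byte at offset 27: 0xF0 = 11110000 → 4-byte char (#9). Advance 4.
Byte at offset 31: 0x34 = 00110100 → 1-byte char (#10). Advance 1.
Reached end at offset 32 after 10 code points.

10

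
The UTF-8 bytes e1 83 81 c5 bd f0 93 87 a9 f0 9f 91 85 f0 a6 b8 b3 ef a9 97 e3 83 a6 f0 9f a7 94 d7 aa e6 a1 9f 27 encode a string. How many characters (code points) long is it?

Byte at offset 0: 0xE1 = 11100001 → 3-byte char (#1). Advance 3.
Byte at offset 3: 0xC5 = 11000101 → 2-byte char (#2). Advance 2.
Byte at offset 5: 0xF0 = 11110000 → 4-byte char (#3). Advance 4.
Byte at offset 9: 0xF0 = 11110000 → 4-byte char (#4). Advance 4.
Byte at offset 13: 0xF0 = 11110000 → 4-byte char (#5). Advance 4.
Byte at offset 17: 0xEF = 11101111 → 3-byte char (#6). Advance 3.
Byte at offset 20: 0xE3 = 11100011 → 3-byte char (#7). Advance 3.
Byte at offset 23: 0xF0 = 11110000 → 4-byte char (#8). Advance 4.
Byte at offset 27: 0xD7 = 11010111 → 2-byte char (#9). Advance 2.
Byte at offset 29: 0xE6 = 11100110 → 3-byte char (#10). Advance 3.
Byte at offset 32: 0x27 = 00100111 → 1-byte char (#11). Advance 1.
Reached end at offset 33 after 11 code points.

11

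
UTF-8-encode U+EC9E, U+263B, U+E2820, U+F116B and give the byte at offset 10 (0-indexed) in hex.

U+EC9E → 3-byte form EE B2 9E at offsets 0–2.
U+263B → 3-byte form E2 98 BB at offsets 3–5.
U+E2820 → 4-byte form F3 A2 A0 A0 at offsets 6–9.
U+F116B → 4-byte form F3 B1 85 AB at offsets 10–13.
Offset 10 falls in char 4's range; it's byte 1 of F3 B1 85 AB = 0xF3.

0xF3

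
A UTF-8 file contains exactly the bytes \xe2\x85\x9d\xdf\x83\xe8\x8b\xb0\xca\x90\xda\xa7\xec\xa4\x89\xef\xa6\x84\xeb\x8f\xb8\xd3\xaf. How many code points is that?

9

Byte at offset 0: 0xE2 = 11100010 → 3-byte char (#1). Advance 3.
Byte at offset 3: 0xDF = 11011111 → 2-byte char (#2). Advance 2.
Byte at offset 5: 0xE8 = 11101000 → 3-byte char (#3). Advance 3.
Byte at offset 8: 0xCA = 11001010 → 2-byte char (#4). Advance 2.
Byte at offset 10: 0xDA = 11011010 → 2-byte char (#5). Advance 2.
Byte at offset 12: 0xEC = 11101100 → 3-byte char (#6). Advance 3.
Byte at offset 15: 0xEF = 11101111 → 3-byte char (#7). Advance 3.
Byte at offset 18: 0xEB = 11101011 → 3-byte char (#8). Advance 3.
Byte at offset 21: 0xD3 = 11010011 → 2-byte char (#9). Advance 2.
Reached end at offset 23 after 9 code points.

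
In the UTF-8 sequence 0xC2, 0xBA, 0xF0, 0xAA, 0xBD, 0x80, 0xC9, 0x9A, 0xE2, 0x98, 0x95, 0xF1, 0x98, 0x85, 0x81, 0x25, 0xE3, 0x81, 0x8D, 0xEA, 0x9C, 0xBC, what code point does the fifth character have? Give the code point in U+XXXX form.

Offset 0: leading byte 0xC2 = 11000010 → 2-byte char #1 = C2 BA.
Offset 2: leading byte 0xF0 = 11110000 → 4-byte char #2 = F0 AA BD 80.
Offset 6: leading byte 0xC9 = 11001001 → 2-byte char #3 = C9 9A.
Offset 8: leading byte 0xE2 = 11100010 → 3-byte char #4 = E2 98 95.
Offset 11: leading byte 0xF1 = 11110001 → 4-byte char #5 = F1 98 85 81.
Leading byte 0xF1 = 11110001 matches 11110xxx → 4-byte sequence.
Byte 1: 0xF1 = 11110001, payload 001 (3 bits).
Byte 2: 0x98 = 10011000 (10xxxxxx ✓), payload 011000.
Byte 3: 0x85 = 10000101 (10xxxxxx ✓), payload 000101.
Byte 4: 0x81 = 10000001 (10xxxxxx ✓), payload 000001.
Concatenate: 001011000000101000001 = 0x58141 (21 bits → U+58141).

U+58141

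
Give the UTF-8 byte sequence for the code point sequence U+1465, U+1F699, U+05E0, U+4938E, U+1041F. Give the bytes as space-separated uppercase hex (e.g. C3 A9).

E1 91 A5 F0 9F 9A 99 D7 A0 F1 89 8E 8E F0 90 90 9F

U+1465: 3-byte form → E1 91 A5.
U+1F699: 4-byte form → F0 9F 9A 99.
U+05E0: 2-byte form → D7 A0.
U+4938E: 4-byte form → F1 89 8E 8E.
U+1041F: 4-byte form → F0 90 90 9F.
Concatenated (17 bytes): E1 91 A5 F0 9F 9A 99 D7 A0 F1 89 8E 8E F0 90 90 9F.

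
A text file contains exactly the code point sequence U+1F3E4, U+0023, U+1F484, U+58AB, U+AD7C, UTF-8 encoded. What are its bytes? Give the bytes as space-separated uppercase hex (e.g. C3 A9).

U+1F3E4: 4-byte form → F0 9F 8F A4.
U+0023: 1-byte form → 23.
U+1F484: 4-byte form → F0 9F 92 84.
U+58AB: 3-byte form → E5 A2 AB.
U+AD7C: 3-byte form → EA B5 BC.
Concatenated (15 bytes): F0 9F 8F A4 23 F0 9F 92 84 E5 A2 AB EA B5 BC.

F0 9F 8F A4 23 F0 9F 92 84 E5 A2 AB EA B5 BC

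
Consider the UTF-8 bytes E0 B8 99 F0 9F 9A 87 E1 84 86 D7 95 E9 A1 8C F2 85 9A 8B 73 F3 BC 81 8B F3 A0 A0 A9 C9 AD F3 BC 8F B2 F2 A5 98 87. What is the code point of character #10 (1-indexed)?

U+026D

Offset 0: leading byte 0xE0 = 11100000 → 3-byte char #1 = E0 B8 99.
Offset 3: leading byte 0xF0 = 11110000 → 4-byte char #2 = F0 9F 9A 87.
Offset 7: leading byte 0xE1 = 11100001 → 3-byte char #3 = E1 84 86.
Offset 10: leading byte 0xD7 = 11010111 → 2-byte char #4 = D7 95.
Offset 12: leading byte 0xE9 = 11101001 → 3-byte char #5 = E9 A1 8C.
Offset 15: leading byte 0xF2 = 11110010 → 4-byte char #6 = F2 85 9A 8B.
Offset 19: leading byte 0x73 = 01110011 → 1-byte char #7 = 73.
Offset 20: leading byte 0xF3 = 11110011 → 4-byte char #8 = F3 BC 81 8B.
Offset 24: leading byte 0xF3 = 11110011 → 4-byte char #9 = F3 A0 A0 A9.
Offset 28: leading byte 0xC9 = 11001001 → 2-byte char #10 = C9 AD.
Leading byte 0xC9 = 11001001 matches 110xxxxx → 2-byte sequence.
Byte 1: 0xC9 = 11001001, payload 01001 (5 bits).
Byte 2: 0xAD = 10101101 (10xxxxxx ✓), payload 101101.
Concatenate: 01001101101 = 0x26D (11 bits → U+026D).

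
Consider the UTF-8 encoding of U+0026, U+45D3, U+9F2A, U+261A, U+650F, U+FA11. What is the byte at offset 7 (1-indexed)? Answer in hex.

1-indexed offset 7 is 0-indexed offset 6.
U+0026 → 1-byte form 26 at offsets 0–0.
U+45D3 → 3-byte form E4 97 93 at offsets 1–3.
U+9F2A → 3-byte form E9 BC AA at offsets 4–6.
Offset 6 falls in char 3's range; it's byte 3 of E9 BC AA = 0xAA.

0xAA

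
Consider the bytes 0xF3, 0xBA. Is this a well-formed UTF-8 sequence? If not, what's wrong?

Leading byte 0xF3 = 11110011 → 4-byte form, but only 2 bytes are present.

invalid (sequence truncated)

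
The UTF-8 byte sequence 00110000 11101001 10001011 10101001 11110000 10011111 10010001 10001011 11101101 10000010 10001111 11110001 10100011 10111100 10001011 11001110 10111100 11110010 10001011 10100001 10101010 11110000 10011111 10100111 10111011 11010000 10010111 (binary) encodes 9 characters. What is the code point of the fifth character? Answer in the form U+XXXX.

U+63F0B

Offset 0: leading byte 0x30 = 00110000 → 1-byte char #1 = 30.
Offset 1: leading byte 0xE9 = 11101001 → 3-byte char #2 = E9 8B A9.
Offset 4: leading byte 0xF0 = 11110000 → 4-byte char #3 = F0 9F 91 8B.
Offset 8: leading byte 0xED = 11101101 → 3-byte char #4 = ED 82 8F.
Offset 11: leading byte 0xF1 = 11110001 → 4-byte char #5 = F1 A3 BC 8B.
Leading byte 0xF1 = 11110001 matches 11110xxx → 4-byte sequence.
Byte 1: 0xF1 = 11110001, payload 001 (3 bits).
Byte 2: 0xA3 = 10100011 (10xxxxxx ✓), payload 100011.
Byte 3: 0xBC = 10111100 (10xxxxxx ✓), payload 111100.
Byte 4: 0x8B = 10001011 (10xxxxxx ✓), payload 001011.
Concatenate: 001100011111100001011 = 0x63F0B (21 bits → U+63F0B).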